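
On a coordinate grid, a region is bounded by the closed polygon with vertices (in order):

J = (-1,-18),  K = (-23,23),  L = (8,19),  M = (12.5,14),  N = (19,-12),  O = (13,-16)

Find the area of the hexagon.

998.75

J→K: (-1)(23) − (-23)(-18) = -437
K→L: (-23)(19) − (8)(23) = -621
L→M: (8)(14) − (12.5)(19) = -125.5
M→N: (12.5)(-12) − (19)(14) = -416
N→O: (19)(-16) − (13)(-12) = -148
O→J: (13)(-18) − (-1)(-16) = -250
Σ = -1997.5
Area = |Σ|/2 = 998.75.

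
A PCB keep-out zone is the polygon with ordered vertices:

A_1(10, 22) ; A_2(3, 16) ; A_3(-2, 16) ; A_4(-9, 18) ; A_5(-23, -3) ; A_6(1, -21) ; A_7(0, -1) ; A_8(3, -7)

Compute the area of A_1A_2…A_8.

Apply the shoelace formula: 2A = Σ (x_i·y_{i+1} − x_{i+1}·y_i), indices taken mod 8.
Σ = (94) + (80) + (108) + (441) + (486) + (-1) + (3) + (136) = 1347
Area = |Σ|/2 = 673.5.

673.5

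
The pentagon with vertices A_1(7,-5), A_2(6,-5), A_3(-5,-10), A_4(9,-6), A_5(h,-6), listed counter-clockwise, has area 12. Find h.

Write out the shoelace sum; only the two edges meeting at A_5 involve h:
2·Area = [(9·(-6) − h·(-6)) + (h·(-5) − 7·(-6))] + 30
       = 1·h + 18 = 24
⇒ h = 6.

6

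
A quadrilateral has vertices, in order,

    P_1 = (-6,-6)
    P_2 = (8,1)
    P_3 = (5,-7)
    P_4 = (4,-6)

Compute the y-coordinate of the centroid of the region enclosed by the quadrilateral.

Apply Gauss's area formula. First the cross-terms c_i = x_i·y_{i+1} − x_{i+1}·y_i:
  42, -61, -2, -60  ⇒  2A = -81, A = -40.5.
Then Σ (y_i + y_{i+1})·c_i = 902, so ȳ = 902 / (6·(-40.5)) = -902/243.

-902/243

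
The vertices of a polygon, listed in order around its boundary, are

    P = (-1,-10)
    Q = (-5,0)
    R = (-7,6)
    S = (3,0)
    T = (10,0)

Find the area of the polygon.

Σ = (-50) + (-30) + (-18) + (0) + (-100) = -198
Area = |Σ|/2 = 99.

99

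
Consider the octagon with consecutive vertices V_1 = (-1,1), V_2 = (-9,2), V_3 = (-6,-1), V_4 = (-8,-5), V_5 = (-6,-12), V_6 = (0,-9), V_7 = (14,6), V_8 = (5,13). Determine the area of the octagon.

233

Σ = (7) + (21) + (22) + (66) + (54) + (126) + (152) + (18) = 466
Area = |Σ|/2 = 233.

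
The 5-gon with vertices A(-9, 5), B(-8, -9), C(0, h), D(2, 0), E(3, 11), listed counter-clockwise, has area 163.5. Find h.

-7

Write out the shoelace sum; only the two edges meeting at C involve h:
2·Area = [((-8)·h − 0·(-9)) + (0·0 − 2·h)] + 257
       = -10·h + 257 = 327
⇒ h = -7.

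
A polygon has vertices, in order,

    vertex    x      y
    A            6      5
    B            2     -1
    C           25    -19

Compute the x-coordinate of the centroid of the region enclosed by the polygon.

11

Apply the shoelace formula. First the cross-terms c_i = x_i·y_{i+1} − x_{i+1}·y_i:
  -16, -13, 239  ⇒  2A = 210, A = 105.
Then Σ (x_i + x_{i+1})·c_i = 6930, so x̄ = 6930 / (6·105) = 11.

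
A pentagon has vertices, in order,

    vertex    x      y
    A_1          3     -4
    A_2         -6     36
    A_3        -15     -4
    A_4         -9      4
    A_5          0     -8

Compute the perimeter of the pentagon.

112

|A_1A_2| = √((-9)² + (40)²) = √1681 = 41
|A_2A_3| = √((-9)² + (-40)²) = √1681 = 41
|A_3A_4| = √((6)² + (8)²) = √100 = 10
|A_4A_5| = √((9)² + (-12)²) = √225 = 15
|A_5A_1| = √((3)² + (4)²) = √25 = 5
Perimeter = 41 + 41 + 10 + 15 + 5 = 112.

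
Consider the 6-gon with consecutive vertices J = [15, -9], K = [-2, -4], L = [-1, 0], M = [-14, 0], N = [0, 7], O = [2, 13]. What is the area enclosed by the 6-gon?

203.5

Apply the shoelace formula: 2A = Σ (x_i·y_{i+1} − x_{i+1}·y_i), indices taken mod 6.
J→K: (15)(-4) − (-2)(-9) = -78
K→L: (-2)(0) − (-1)(-4) = -4
L→M: (-1)(0) − (-14)(0) = 0
M→N: (-14)(7) − (0)(0) = -98
N→O: (0)(13) − (2)(7) = -14
O→J: (2)(-9) − (15)(13) = -213
Σ = -407
Area = |Σ|/2 = 203.5.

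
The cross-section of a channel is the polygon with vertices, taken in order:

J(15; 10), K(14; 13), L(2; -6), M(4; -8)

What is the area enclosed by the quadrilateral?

56.5

Apply the shoelace formula: 2A = Σ (x_i·y_{i+1} − x_{i+1}·y_i), indices taken mod 4.
Σ = (55) + (-110) + (8) + (160) = 113
Area = |Σ|/2 = 56.5.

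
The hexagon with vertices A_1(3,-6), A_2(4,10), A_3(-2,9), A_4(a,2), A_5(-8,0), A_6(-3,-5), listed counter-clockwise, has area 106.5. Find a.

-2

Write out the shoelace sum; only the two edges meeting at A_4 involve a:
2·Area = [((-2)·2 − a·9) + (a·0 − (-8)·2)] + 183
       = -9·a + 195 = 213
⇒ a = -2.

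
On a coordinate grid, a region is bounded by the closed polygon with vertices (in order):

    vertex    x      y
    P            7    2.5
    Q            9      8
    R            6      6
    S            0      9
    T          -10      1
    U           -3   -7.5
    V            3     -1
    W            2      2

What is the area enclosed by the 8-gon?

Apply the surveyor's formula: 2A = Σ (x_i·y_{i+1} − x_{i+1}·y_i), indices taken mod 8.
Σ = (33.5) + (6) + (54) + (90) + (78) + (25.5) + (8) + (-9) = 286
Area = |Σ|/2 = 143.

143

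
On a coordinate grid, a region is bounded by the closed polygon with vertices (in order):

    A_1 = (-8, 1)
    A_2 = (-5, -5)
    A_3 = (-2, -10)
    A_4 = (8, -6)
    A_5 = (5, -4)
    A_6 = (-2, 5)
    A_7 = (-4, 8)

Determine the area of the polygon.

Σ = (45) + (40) + (92) + (-2) + (17) + (4) + (60) = 256
Area = |Σ|/2 = 128.

128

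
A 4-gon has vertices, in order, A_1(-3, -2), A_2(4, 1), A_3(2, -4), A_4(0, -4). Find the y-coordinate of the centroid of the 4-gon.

-185/99

Apply the shoelace (surveyor's) formula. First the cross-terms c_i = x_i·y_{i+1} − x_{i+1}·y_i:
  5, -18, -8, -12  ⇒  2A = -33, A = -16.5.
Then Σ (y_i + y_{i+1})·c_i = 185, so ȳ = 185 / (6·(-16.5)) = -185/99.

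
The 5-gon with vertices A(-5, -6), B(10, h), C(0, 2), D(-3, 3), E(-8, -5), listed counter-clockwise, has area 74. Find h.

The doubled signed area Σ (x_i y_{i+1} − x_{i+1} y_i) is linear in h.
With h=0 it equals 148; the coefficient of h is -5 (from the two edges through B).
So -5·h + 148 = 2·74 = 148 ⇒ h = 0.

0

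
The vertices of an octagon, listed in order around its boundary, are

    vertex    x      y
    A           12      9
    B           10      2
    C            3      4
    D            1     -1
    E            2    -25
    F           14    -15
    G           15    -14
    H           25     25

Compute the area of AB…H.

468.5

Apply the shoelace (surveyor's) formula: 2A = Σ (x_i·y_{i+1} − x_{i+1}·y_i), indices taken mod 8.
Σ = (-66) + (34) + (-7) + (-23) + (320) + (29) + (725) + (-75) = 937
Area = |Σ|/2 = 468.5.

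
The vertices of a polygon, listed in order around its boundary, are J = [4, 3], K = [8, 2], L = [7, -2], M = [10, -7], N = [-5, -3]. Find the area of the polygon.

J→K: (4)(2) − (8)(3) = -16
K→L: (8)(-2) − (7)(2) = -30
L→M: (7)(-7) − (10)(-2) = -29
M→N: (10)(-3) − (-5)(-7) = -65
N→J: (-5)(3) − (4)(-3) = -3
Σ = -143
Area = |Σ|/2 = 71.5.

71.5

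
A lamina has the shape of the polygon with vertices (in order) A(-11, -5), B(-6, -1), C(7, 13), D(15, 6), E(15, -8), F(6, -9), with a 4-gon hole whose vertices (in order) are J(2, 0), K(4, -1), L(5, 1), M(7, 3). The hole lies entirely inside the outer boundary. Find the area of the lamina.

Outer boundary:
Cross-terms: -19, -71, -153, -210, -87, -129  ⇒  Σ = -669
Area = |Σ|/2 = 334.5.
Hole:
Σ = (-2) + (9) + (8) + (-6) = 9
Area = |Σ|/2 = 4.5.
Net area = 334.5 − 4.5 = 330.

330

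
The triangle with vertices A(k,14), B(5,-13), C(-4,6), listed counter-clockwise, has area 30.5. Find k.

The doubled signed area Σ (x_i y_{i+1} − x_{i+1} y_i) is linear in k.
With k=0 it equals -148; the coefficient of k is -19 (from the two edges through A).
So -19·k + -148 = 2·30.5 = 61 ⇒ k = -11.

-11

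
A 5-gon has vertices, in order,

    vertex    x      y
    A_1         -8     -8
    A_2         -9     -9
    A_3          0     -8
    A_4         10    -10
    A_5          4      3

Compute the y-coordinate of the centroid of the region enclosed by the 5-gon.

Apply the shoelace (surveyor's) formula. First the cross-terms c_i = x_i·y_{i+1} − x_{i+1}·y_i:
  0, 72, 80, 70, -8  ⇒  2A = 214, A = 107.
Then Σ (y_i + y_{i+1})·c_i = -3114, so ȳ = -3114 / (6·107) = -519/107.

-519/107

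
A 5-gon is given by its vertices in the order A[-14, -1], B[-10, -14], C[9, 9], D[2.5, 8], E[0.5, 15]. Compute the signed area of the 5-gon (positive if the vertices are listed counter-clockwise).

257.25

Σ = (186) + (36) + (49.5) + (33.5) + (209.5) = 514.5
Signed area = Σ/2 = 257.25 (positive ⇒ counter-clockwise traversal).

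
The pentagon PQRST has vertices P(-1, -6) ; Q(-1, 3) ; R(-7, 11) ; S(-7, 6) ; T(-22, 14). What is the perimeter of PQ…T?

70

|PQ| = √((0)² + (9)²) = √81 = 9
|QR| = √((-6)² + (8)²) = √100 = 10
|RS| = √((0)² + (-5)²) = √25 = 5
|ST| = √((-15)² + (8)²) = √289 = 17
|TP| = √((21)² + (-20)²) = √841 = 29
Perimeter = 9 + 10 + 5 + 17 + 29 = 70.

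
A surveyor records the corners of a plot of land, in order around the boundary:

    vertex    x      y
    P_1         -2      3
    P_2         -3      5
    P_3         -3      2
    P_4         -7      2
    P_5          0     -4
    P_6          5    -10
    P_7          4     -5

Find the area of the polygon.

P_1→P_2: (-2)(5) − (-3)(3) = -1
P_2→P_3: (-3)(2) − (-3)(5) = 9
P_3→P_4: (-3)(2) − (-7)(2) = 8
P_4→P_5: (-7)(-4) − (0)(2) = 28
P_5→P_6: (0)(-10) − (5)(-4) = 20
P_6→P_7: (5)(-5) − (4)(-10) = 15
P_7→P_1: (4)(3) − (-2)(-5) = 2
Σ = 81
Area = |Σ|/2 = 40.5.

40.5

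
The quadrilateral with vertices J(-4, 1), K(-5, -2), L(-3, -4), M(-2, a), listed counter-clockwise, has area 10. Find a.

The doubled signed area Σ (x_i y_{i+1} − x_{i+1} y_i) is linear in a.
With a=0 it equals 17; the coefficient of a is 1 (from the two edges through M).
So 1·a + 17 = 2·10 = 20 ⇒ a = 3.

3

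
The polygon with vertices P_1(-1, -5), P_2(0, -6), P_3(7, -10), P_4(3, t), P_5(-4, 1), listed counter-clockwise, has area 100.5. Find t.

9

The doubled signed area Σ (x_i y_{i+1} − x_{i+1} y_i) is linear in t.
With t=0 it equals 102; the coefficient of t is 11 (from the two edges through P_4).
So 11·t + 102 = 2·100.5 = 201 ⇒ t = 9.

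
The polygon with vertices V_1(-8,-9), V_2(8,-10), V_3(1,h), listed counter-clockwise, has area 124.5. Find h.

6

The doubled signed area Σ (x_i y_{i+1} − x_{i+1} y_i) is linear in h.
With h=0 it equals 153; the coefficient of h is 16 (from the two edges through V_3).
So 16·h + 153 = 2·124.5 = 249 ⇒ h = 6.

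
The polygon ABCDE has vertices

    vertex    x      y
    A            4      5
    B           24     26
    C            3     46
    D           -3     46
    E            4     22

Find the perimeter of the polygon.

106

|AB| = √((20)² + (21)²) = √841 = 29
|BC| = √((-21)² + (20)²) = √841 = 29
|CD| = √((-6)² + (0)²) = √36 = 6
|DE| = √((7)² + (-24)²) = √625 = 25
|EA| = √((0)² + (-17)²) = √289 = 17
Perimeter = 29 + 29 + 6 + 25 + 17 = 106.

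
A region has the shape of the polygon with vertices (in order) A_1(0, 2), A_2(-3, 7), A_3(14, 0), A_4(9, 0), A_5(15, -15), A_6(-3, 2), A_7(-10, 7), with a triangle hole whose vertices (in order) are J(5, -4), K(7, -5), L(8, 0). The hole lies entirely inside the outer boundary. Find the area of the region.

126

Outer boundary:
Apply the shoelace formula: 2A = Σ (x_i·y_{i+1} − x_{i+1}·y_i), indices taken mod 7.
Cross-terms: 6, -98, 0, -135, -15, -1, -20  ⇒  Σ = -263
Area = |Σ|/2 = 131.5.
Hole:
J→K: (5)(-5) − (7)(-4) = 3
K→L: (7)(0) − (8)(-5) = 40
L→J: (8)(-4) − (5)(0) = -32
Σ = 11
Area = |Σ|/2 = 5.5.
Net area = 131.5 − 5.5 = 126.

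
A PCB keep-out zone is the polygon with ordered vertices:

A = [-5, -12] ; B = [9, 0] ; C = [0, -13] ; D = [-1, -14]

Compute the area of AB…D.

Apply the shoelace formula: 2A = Σ (x_i·y_{i+1} − x_{i+1}·y_i), indices taken mod 4.
A→B: (-5)(0) − (9)(-12) = 108
B→C: (9)(-13) − (0)(0) = -117
C→D: (0)(-14) − (-1)(-13) = -13
D→A: (-1)(-12) − (-5)(-14) = -58
Σ = -80
Area = |Σ|/2 = 40.

40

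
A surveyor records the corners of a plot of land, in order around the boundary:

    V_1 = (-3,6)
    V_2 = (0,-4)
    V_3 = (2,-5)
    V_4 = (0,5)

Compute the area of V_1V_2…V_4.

V_1→V_2: (-3)(-4) − (0)(6) = 12
V_2→V_3: (0)(-5) − (2)(-4) = 8
V_3→V_4: (2)(5) − (0)(-5) = 10
V_4→V_1: (0)(6) − (-3)(5) = 15
Σ = 45
Area = |Σ|/2 = 22.5.

22.5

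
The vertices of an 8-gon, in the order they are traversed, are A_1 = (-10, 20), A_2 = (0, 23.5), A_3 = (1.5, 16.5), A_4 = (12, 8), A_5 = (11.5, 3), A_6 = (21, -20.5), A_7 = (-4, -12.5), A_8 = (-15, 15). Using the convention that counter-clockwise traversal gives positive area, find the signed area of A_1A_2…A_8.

Σ = (-235) + (-35.25) + (-186) + (-56) + (-298.75) + (-344.5) + (-247.5) + (-150) = -1553
Signed area = Σ/2 = -776.5 (negative ⇒ clockwise traversal).

-776.5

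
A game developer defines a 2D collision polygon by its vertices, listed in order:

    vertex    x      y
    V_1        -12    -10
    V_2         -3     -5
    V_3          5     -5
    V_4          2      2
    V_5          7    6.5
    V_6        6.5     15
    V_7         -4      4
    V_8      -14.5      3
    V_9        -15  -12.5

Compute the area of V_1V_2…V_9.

Apply the shoelace formula: 2A = Σ (x_i·y_{i+1} − x_{i+1}·y_i), indices taken mod 9.
Σ = (30) + (40) + (20) + (-1) + (62.75) + (86) + (46) + (226.25) + (0) = 510
Area = |Σ|/2 = 255.

255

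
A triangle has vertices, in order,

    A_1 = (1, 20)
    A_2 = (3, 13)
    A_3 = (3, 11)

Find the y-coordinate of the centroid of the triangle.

44/3

Apply the shoelace formula. First the cross-terms c_i = x_i·y_{i+1} − x_{i+1}·y_i:
  -47, -6, 49  ⇒  2A = -4, A = -2.
Then Σ (y_i + y_{i+1})·c_i = -176, so ȳ = -176 / (6·(-2)) = 44/3.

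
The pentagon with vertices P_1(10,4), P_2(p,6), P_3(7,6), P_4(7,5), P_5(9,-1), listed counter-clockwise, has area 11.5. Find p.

9

The doubled signed area Σ (x_i y_{i+1} − x_{i+1} y_i) is linear in p.
With p=0 it equals 5; the coefficient of p is 2 (from the two edges through P_2).
So 2·p + 5 = 2·11.5 = 23 ⇒ p = 9.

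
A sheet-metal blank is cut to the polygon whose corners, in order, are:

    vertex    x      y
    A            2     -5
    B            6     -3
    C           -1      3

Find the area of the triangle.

Apply the shoelace formula: 2A = Σ (x_i·y_{i+1} − x_{i+1}·y_i), indices taken mod 3.
Σ = (24) + (15) + (-1) = 38
Area = |Σ|/2 = 19.

19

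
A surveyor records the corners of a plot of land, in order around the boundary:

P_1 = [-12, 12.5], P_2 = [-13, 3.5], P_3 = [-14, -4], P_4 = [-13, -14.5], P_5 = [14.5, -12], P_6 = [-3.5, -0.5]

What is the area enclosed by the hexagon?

319.875

Apply the surveyor's formula: 2A = Σ (x_i·y_{i+1} − x_{i+1}·y_i), indices taken mod 6.
Σ = (120.5) + (101) + (151) + (366.25) + (-49.25) + (-49.75) = 639.75
Area = |Σ|/2 = 319.875.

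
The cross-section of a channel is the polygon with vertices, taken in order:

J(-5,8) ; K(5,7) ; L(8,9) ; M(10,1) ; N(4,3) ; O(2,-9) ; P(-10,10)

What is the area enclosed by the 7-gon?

Σ = (-75) + (-11) + (-82) + (26) + (-42) + (-70) + (-30) = -284
Area = |Σ|/2 = 142.

142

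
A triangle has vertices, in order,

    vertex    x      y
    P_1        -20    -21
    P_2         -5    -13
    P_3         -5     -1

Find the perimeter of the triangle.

54

|P_1P_2| = √((15)² + (8)²) = √289 = 17
|P_2P_3| = √((0)² + (12)²) = √144 = 12
|P_3P_1| = √((-15)² + (-20)²) = √625 = 25
Perimeter = 17 + 12 + 25 = 54.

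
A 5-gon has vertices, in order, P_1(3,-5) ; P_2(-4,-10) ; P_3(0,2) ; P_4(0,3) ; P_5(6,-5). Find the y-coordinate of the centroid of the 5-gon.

Apply the shoelace formula. First the cross-terms c_i = x_i·y_{i+1} − x_{i+1}·y_i:
  -50, -8, 0, -18, -15  ⇒  2A = -91, A = -45.5.
Then Σ (y_i + y_{i+1})·c_i = 1000, so ȳ = 1000 / (6·(-45.5)) = -1000/273.

-1000/273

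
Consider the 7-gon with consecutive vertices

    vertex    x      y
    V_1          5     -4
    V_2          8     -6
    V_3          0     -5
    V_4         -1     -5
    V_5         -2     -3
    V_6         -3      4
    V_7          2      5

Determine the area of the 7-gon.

Apply the shoelace formula: 2A = Σ (x_i·y_{i+1} − x_{i+1}·y_i), indices taken mod 7.
Σ = (2) + (-40) + (-5) + (-7) + (-17) + (-23) + (-33) = -123
Area = |Σ|/2 = 61.5.

61.5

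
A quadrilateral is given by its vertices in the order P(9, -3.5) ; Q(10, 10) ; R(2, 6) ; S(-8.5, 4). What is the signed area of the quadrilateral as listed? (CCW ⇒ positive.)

108.875

Apply the shoelace (surveyor's) formula: 2A = Σ (x_i·y_{i+1} − x_{i+1}·y_i), indices taken mod 4.
Σ = (125) + (40) + (59) + (-6.25) = 217.75
Signed area = Σ/2 = 108.875 (positive ⇒ counter-clockwise traversal).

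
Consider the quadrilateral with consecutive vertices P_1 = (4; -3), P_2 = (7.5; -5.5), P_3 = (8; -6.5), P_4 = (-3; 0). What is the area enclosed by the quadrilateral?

7.375

Σ = (0.5) + (-4.75) + (-19.5) + (9) = -14.75
Area = |Σ|/2 = 7.375.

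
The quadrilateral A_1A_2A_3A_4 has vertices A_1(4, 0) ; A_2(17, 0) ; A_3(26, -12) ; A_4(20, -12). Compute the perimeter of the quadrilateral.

54

|A_1A_2| = √((13)² + (0)²) = √169 = 13
|A_2A_3| = √((9)² + (-12)²) = √225 = 15
|A_3A_4| = √((-6)² + (0)²) = √36 = 6
|A_4A_1| = √((-16)² + (12)²) = √400 = 20
Perimeter = 13 + 15 + 6 + 20 = 54.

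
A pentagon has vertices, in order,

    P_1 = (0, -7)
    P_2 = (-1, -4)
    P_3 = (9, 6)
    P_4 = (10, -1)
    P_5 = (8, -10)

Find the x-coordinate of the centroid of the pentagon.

Apply the shoelace (surveyor's) formula. First the cross-terms c_i = x_i·y_{i+1} − x_{i+1}·y_i:
  -7, 30, -69, -92, -56  ⇒  2A = -194, A = -97.
Then Σ (x_i + x_{i+1})·c_i = -3168, so x̄ = -3168 / (6·(-97)) = 528/97.

528/97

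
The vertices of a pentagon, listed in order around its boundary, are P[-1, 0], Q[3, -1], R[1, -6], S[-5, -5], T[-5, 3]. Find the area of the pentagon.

44

P→Q: (-1)(-1) − (3)(0) = 1
Q→R: (3)(-6) − (1)(-1) = -17
R→S: (1)(-5) − (-5)(-6) = -35
S→T: (-5)(3) − (-5)(-5) = -40
T→P: (-5)(0) − (-1)(3) = 3
Σ = -88
Area = |Σ|/2 = 44.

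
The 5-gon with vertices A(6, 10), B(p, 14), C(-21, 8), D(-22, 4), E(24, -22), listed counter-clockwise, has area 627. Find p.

Write out the shoelace sum; only the two edges meeting at B involve p:
2·Area = [(6·14 − p·10) + (p·8 − (-21)·14)] + 852
       = -2·p + 1230 = 1254
⇒ p = -12.

-12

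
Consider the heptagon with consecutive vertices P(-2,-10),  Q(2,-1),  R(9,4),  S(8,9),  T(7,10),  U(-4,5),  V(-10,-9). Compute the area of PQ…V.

Apply the shoelace formula: 2A = Σ (x_i·y_{i+1} − x_{i+1}·y_i), indices taken mod 7.
Σ = (22) + (17) + (49) + (17) + (75) + (86) + (82) = 348
Area = |Σ|/2 = 174.

174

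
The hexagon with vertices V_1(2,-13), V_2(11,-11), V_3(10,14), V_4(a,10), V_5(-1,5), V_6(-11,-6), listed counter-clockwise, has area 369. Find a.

Write out the shoelace sum; only the two edges meeting at V_4 involve a:
2·Area = [(10·10 − a·14) + (a·5 − (-1)·10)] + 601
       = -9·a + 711 = 738
⇒ a = -3.

-3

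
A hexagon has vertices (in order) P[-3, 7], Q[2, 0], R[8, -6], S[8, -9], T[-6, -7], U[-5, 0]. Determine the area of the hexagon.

Apply the surveyor's formula: 2A = Σ (x_i·y_{i+1} − x_{i+1}·y_i), indices taken mod 6.
Σ = (-14) + (-12) + (-24) + (-110) + (-35) + (-35) = -230
Area = |Σ|/2 = 115.

115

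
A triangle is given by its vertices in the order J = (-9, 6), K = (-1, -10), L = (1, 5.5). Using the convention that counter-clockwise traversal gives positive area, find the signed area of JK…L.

Apply the shoelace formula: 2A = Σ (x_i·y_{i+1} − x_{i+1}·y_i), indices taken mod 3.
Σ = (96) + (4.5) + (55.5) = 156
Signed area = Σ/2 = 78 (positive ⇒ counter-clockwise traversal).

78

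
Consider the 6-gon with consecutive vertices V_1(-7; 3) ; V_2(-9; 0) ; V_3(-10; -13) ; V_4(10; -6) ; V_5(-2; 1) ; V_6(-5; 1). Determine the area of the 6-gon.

163.5

Apply the surveyor's formula: 2A = Σ (x_i·y_{i+1} − x_{i+1}·y_i), indices taken mod 6.
Σ = (27) + (117) + (190) + (-2) + (3) + (-8) = 327
Area = |Σ|/2 = 163.5.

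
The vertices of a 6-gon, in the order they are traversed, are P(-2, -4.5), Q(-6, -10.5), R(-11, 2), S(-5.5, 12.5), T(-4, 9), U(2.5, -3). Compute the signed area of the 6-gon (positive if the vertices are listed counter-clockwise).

Apply the shoelace (surveyor's) formula: 2A = Σ (x_i·y_{i+1} − x_{i+1}·y_i), indices taken mod 6.
P→Q: (-2)(-10.5) − (-6)(-4.5) = -6
Q→R: (-6)(2) − (-11)(-10.5) = -127.5
R→S: (-11)(12.5) − (-5.5)(2) = -126.5
S→T: (-5.5)(9) − (-4)(12.5) = 0.5
T→U: (-4)(-3) − (2.5)(9) = -10.5
U→P: (2.5)(-4.5) − (-2)(-3) = -17.25
Σ = -287.25
Signed area = Σ/2 = -143.625 (negative ⇒ clockwise traversal).

-143.625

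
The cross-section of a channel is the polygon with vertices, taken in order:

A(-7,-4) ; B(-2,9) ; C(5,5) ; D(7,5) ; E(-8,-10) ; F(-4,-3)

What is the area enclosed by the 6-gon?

Apply the shoelace formula: 2A = Σ (x_i·y_{i+1} − x_{i+1}·y_i), indices taken mod 6.
Σ = (-71) + (-55) + (-10) + (-30) + (-16) + (-5) = -187
Area = |Σ|/2 = 93.5.

93.5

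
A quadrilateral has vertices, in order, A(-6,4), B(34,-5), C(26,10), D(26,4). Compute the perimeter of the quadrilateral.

|AB| = √((40)² + (-9)²) = √1681 = 41
|BC| = √((-8)² + (15)²) = √289 = 17
|CD| = √((0)² + (-6)²) = √36 = 6
|DA| = √((-32)² + (0)²) = √1024 = 32
Perimeter = 41 + 17 + 6 + 32 = 96.

96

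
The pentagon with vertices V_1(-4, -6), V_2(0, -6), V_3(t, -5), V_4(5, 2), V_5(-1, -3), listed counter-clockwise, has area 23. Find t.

2

Write out the shoelace sum; only the two edges meeting at V_3 involve t:
2·Area = [(0·(-5) − t·(-6)) + (t·2 − 5·(-5))] + 5
       = 8·t + 30 = 46
⇒ t = 2.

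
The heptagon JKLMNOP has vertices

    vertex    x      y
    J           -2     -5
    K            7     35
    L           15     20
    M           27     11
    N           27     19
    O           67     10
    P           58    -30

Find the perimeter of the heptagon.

|JK| = √((9)² + (40)²) = √1681 = 41
|KL| = √((8)² + (-15)²) = √289 = 17
|LM| = √((12)² + (-9)²) = √225 = 15
|MN| = √((0)² + (8)²) = √64 = 8
|NO| = √((40)² + (-9)²) = √1681 = 41
|OP| = √((-9)² + (-40)²) = √1681 = 41
|PJ| = √((-60)² + (25)²) = √4225 = 65
Perimeter = 41 + 17 + 15 + 8 + 41 + 41 + 65 = 228.

228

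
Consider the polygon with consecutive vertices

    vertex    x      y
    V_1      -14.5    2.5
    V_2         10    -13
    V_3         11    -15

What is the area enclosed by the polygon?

16.75

Cross-terms: 163.5, -7, -190  ⇒  Σ = -33.5
Area = |Σ|/2 = 16.75.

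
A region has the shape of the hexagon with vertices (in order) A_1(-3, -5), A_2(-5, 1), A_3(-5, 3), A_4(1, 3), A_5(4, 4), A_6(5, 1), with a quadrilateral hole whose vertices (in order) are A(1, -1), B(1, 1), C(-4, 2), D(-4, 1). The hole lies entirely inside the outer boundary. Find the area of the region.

Outer boundary:
Apply the shoelace (surveyor's) formula: 2A = Σ (x_i·y_{i+1} − x_{i+1}·y_i), indices taken mod 6.
A_1→A_2: (-3)(1) − (-5)(-5) = -28
A_2→A_3: (-5)(3) − (-5)(1) = -10
A_3→A_4: (-5)(3) − (1)(3) = -18
A_4→A_5: (1)(4) − (4)(3) = -8
A_5→A_6: (4)(1) − (5)(4) = -16
A_6→A_1: (5)(-5) − (-3)(1) = -22
Σ = -102
Area = |Σ|/2 = 51.
Hole:
Apply the shoelace formula: 2A = Σ (x_i·y_{i+1} − x_{i+1}·y_i), indices taken mod 4.
Σ = (2) + (6) + (4) + (3) = 15
Area = |Σ|/2 = 7.5.
Net area = 51 − 7.5 = 43.5.

43.5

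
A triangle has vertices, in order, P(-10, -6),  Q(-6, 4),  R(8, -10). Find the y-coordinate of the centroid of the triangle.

Apply the shoelace (surveyor's) formula. First the cross-terms c_i = x_i·y_{i+1} − x_{i+1}·y_i:
  -76, 28, -148  ⇒  2A = -196, A = -98.
Then Σ (y_i + y_{i+1})·c_i = 2352, so ȳ = 2352 / (6·(-98)) = -4.

-4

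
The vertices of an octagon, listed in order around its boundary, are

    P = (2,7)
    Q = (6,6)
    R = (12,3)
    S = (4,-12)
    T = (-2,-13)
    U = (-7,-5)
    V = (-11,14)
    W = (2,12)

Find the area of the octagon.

360

Apply the shoelace (surveyor's) formula: 2A = Σ (x_i·y_{i+1} − x_{i+1}·y_i), indices taken mod 8.
Σ = (-30) + (-54) + (-156) + (-76) + (-81) + (-153) + (-160) + (-10) = -720
Area = |Σ|/2 = 360.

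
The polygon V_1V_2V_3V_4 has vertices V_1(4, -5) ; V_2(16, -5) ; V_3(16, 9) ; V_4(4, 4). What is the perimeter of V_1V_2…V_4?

48

|V_1V_2| = √((12)² + (0)²) = √144 = 12
|V_2V_3| = √((0)² + (14)²) = √196 = 14
|V_3V_4| = √((-12)² + (-5)²) = √169 = 13
|V_4V_1| = √((0)² + (-9)²) = √81 = 9
Perimeter = 12 + 14 + 13 + 9 = 48.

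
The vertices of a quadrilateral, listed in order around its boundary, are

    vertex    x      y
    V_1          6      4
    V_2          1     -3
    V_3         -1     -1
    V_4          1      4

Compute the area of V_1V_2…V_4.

Apply the shoelace formula: 2A = Σ (x_i·y_{i+1} − x_{i+1}·y_i), indices taken mod 4.
Σ = (-22) + (-4) + (-3) + (-20) = -49
Area = |Σ|/2 = 24.5.

24.5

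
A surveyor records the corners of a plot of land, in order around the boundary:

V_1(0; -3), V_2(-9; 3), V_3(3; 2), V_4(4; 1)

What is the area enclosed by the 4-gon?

Apply Gauss's area formula: 2A = Σ (x_i·y_{i+1} − x_{i+1}·y_i), indices taken mod 4.
Σ = (-27) + (-27) + (-5) + (-12) = -71
Area = |Σ|/2 = 35.5.

35.5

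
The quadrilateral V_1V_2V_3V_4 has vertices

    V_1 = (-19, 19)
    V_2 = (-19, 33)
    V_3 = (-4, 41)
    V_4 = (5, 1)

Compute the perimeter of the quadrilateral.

102

|V_1V_2| = √((0)² + (14)²) = √196 = 14
|V_2V_3| = √((15)² + (8)²) = √289 = 17
|V_3V_4| = √((9)² + (-40)²) = √1681 = 41
|V_4V_1| = √((-24)² + (18)²) = √900 = 30
Perimeter = 14 + 17 + 41 + 30 = 102.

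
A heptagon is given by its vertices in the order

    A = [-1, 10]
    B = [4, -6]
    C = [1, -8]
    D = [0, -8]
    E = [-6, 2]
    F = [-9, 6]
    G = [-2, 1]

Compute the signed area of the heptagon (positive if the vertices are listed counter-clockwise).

Apply the surveyor's formula: 2A = Σ (x_i·y_{i+1} − x_{i+1}·y_i), indices taken mod 7.
Σ = (-34) + (-26) + (-8) + (-48) + (-18) + (3) + (-19) = -150
Signed area = Σ/2 = -75 (negative ⇒ clockwise traversal).

-75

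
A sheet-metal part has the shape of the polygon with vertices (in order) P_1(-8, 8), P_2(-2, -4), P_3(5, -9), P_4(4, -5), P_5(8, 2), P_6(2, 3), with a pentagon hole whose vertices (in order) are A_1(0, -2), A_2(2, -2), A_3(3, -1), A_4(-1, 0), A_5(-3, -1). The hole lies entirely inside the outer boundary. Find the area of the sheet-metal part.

Outer boundary:
Σ = (48) + (38) + (11) + (48) + (20) + (40) = 205
Area = |Σ|/2 = 102.5.
Hole:
Apply the surveyor's formula: 2A = Σ (x_i·y_{i+1} − x_{i+1}·y_i), indices taken mod 5.
A_1→A_2: (0)(-2) − (2)(-2) = 4
A_2→A_3: (2)(-1) − (3)(-2) = 4
A_3→A_4: (3)(0) − (-1)(-1) = -1
A_4→A_5: (-1)(-1) − (-3)(0) = 1
A_5→A_1: (-3)(-2) − (0)(-1) = 6
Σ = 14
Area = |Σ|/2 = 7.
Net area = 102.5 − 7 = 95.5.

95.5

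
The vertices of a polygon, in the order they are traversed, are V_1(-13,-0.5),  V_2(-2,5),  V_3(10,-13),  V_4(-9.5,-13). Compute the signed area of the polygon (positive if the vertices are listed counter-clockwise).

Σ = (-66) + (-24) + (-253.5) + (-164.25) = -507.75
Signed area = Σ/2 = -253.875 (negative ⇒ clockwise traversal).

-253.875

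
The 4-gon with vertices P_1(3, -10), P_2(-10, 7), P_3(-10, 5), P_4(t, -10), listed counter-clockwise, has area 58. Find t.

The doubled signed area Σ (x_i y_{i+1} − x_{i+1} y_i) is linear in t.
With t=0 it equals 71; the coefficient of t is -15 (from the two edges through P_4).
So -15·t + 71 = 2·58 = 116 ⇒ t = -3.

-3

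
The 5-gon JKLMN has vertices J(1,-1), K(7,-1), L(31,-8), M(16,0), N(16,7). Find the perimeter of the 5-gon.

|JK| = √((6)² + (0)²) = √36 = 6
|KL| = √((24)² + (-7)²) = √625 = 25
|LM| = √((-15)² + (8)²) = √289 = 17
|MN| = √((0)² + (7)²) = √49 = 7
|NJ| = √((-15)² + (-8)²) = √289 = 17
Perimeter = 6 + 25 + 17 + 7 + 17 = 72.

72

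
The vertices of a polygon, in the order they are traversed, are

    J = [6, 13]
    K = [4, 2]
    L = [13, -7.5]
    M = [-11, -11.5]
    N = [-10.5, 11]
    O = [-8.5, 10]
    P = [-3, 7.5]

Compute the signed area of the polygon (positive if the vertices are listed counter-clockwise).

J→K: (6)(2) − (4)(13) = -40
K→L: (4)(-7.5) − (13)(2) = -56
L→M: (13)(-11.5) − (-11)(-7.5) = -232
M→N: (-11)(11) − (-10.5)(-11.5) = -241.75
N→O: (-10.5)(10) − (-8.5)(11) = -11.5
O→P: (-8.5)(7.5) − (-3)(10) = -33.75
P→J: (-3)(13) − (6)(7.5) = -84
Σ = -699
Signed area = Σ/2 = -349.5 (negative ⇒ clockwise traversal).

-349.5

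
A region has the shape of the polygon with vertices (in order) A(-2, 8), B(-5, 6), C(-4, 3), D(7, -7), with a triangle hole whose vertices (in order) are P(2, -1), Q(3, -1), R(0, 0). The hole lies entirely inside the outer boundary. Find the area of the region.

Outer boundary:
Apply the surveyor's formula: 2A = Σ (x_i·y_{i+1} − x_{i+1}·y_i), indices taken mod 4.
Σ = (28) + (9) + (7) + (42) = 86
Area = |Σ|/2 = 43.
Hole:
Σ = (1) + (0) + (0) = 1
Area = |Σ|/2 = 0.5.
Net area = 43 − 0.5 = 42.5.

42.5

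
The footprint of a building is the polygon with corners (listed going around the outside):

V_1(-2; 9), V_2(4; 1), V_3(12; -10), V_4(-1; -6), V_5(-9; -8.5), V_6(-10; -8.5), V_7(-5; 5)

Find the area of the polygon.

Σ = (-38) + (-52) + (-82) + (-45.5) + (-8.5) + (-92.5) + (-35) = -353.5
Area = |Σ|/2 = 176.75.

176.75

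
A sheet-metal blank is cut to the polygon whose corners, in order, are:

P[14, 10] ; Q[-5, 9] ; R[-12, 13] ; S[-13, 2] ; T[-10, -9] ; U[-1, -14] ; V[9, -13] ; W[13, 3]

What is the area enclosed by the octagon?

527.5

Cross-terms: 176, 43, 145, 137, 131, 139, 196, 88  ⇒  Σ = 1055
Area = |Σ|/2 = 527.5.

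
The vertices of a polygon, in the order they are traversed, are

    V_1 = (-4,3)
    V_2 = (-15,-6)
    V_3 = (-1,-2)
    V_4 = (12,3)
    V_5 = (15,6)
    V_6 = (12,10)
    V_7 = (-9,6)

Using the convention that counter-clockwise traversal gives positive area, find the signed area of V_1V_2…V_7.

Σ = (69) + (24) + (21) + (27) + (78) + (162) + (-3) = 378
Signed area = Σ/2 = 189 (positive ⇒ counter-clockwise traversal).

189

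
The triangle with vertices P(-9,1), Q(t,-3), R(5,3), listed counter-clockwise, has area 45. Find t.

8

Write out the shoelace sum; only the two edges meeting at Q involve t:
2·Area = [((-9)·(-3) − t·1) + (t·3 − 5·(-3))] + 32
       = 2·t + 74 = 90
⇒ t = 8.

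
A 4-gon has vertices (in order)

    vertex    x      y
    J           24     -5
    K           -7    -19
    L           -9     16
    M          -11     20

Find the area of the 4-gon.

601.5

Apply the shoelace (surveyor's) formula: 2A = Σ (x_i·y_{i+1} − x_{i+1}·y_i), indices taken mod 4.
Σ = (-491) + (-283) + (-4) + (-425) = -1203
Area = |Σ|/2 = 601.5.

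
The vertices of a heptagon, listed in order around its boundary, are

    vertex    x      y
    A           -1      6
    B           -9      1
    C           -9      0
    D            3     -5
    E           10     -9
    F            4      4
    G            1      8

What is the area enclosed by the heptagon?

Apply the shoelace formula: 2A = Σ (x_i·y_{i+1} − x_{i+1}·y_i), indices taken mod 7.
Σ = (53) + (9) + (45) + (23) + (76) + (28) + (14) = 248
Area = |Σ|/2 = 124.

124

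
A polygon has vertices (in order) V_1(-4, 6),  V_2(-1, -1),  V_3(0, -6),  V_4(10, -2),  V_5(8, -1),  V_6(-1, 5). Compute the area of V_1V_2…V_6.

Σ = (10) + (6) + (60) + (6) + (39) + (14) = 135
Area = |Σ|/2 = 67.5.

67.5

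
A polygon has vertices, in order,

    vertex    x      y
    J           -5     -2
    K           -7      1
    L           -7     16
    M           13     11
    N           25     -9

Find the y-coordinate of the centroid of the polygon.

575/168

Apply the shoelace formula. First the cross-terms c_i = x_i·y_{i+1} − x_{i+1}·y_i:
  -19, -105, -285, -392, -95  ⇒  2A = -896, A = -448.
Then Σ (y_i + y_{i+1})·c_i = -9200, so ȳ = -9200 / (6·(-448)) = 575/168.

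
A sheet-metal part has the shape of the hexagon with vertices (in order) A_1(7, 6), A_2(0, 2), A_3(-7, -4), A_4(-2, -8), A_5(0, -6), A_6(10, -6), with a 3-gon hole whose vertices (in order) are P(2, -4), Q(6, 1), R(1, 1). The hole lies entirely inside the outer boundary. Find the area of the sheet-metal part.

Outer boundary:
Σ = (14) + (14) + (48) + (12) + (60) + (102) = 250
Area = |Σ|/2 = 125.
Hole:
Σ = (26) + (5) + (-6) = 25
Area = |Σ|/2 = 12.5.
Net area = 125 − 12.5 = 112.5.

112.5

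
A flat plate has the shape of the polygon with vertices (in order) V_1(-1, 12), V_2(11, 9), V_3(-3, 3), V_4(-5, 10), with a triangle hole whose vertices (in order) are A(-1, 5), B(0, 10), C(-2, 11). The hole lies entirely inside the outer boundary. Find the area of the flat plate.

67.5

Outer boundary:
Apply the shoelace (surveyor's) formula: 2A = Σ (x_i·y_{i+1} − x_{i+1}·y_i), indices taken mod 4.
Σ = (-141) + (60) + (-15) + (-50) = -146
Area = |Σ|/2 = 73.
Hole:
Apply the surveyor's formula: 2A = Σ (x_i·y_{i+1} − x_{i+1}·y_i), indices taken mod 3.
Σ = (-10) + (20) + (1) = 11
Area = |Σ|/2 = 5.5.
Net area = 73 − 5.5 = 67.5.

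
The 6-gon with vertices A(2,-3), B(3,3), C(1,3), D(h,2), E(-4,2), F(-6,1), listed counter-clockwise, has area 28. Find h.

Write out the shoelace sum; only the two edges meeting at D involve h:
2·Area = [(1·2 − h·3) + (h·2 − (-4)·2)] + 45
       = -1·h + 55 = 56
⇒ h = -1.

-1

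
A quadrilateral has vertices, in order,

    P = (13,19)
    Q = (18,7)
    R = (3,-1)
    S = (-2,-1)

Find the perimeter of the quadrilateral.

60

|PQ| = √((5)² + (-12)²) = √169 = 13
|QR| = √((-15)² + (-8)²) = √289 = 17
|RS| = √((-5)² + (0)²) = √25 = 5
|SP| = √((15)² + (20)²) = √625 = 25
Perimeter = 13 + 17 + 5 + 25 = 60.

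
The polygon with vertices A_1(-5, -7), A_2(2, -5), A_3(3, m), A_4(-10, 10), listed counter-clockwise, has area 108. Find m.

Write out the shoelace sum; only the two edges meeting at A_3 involve m:
2·Area = [(2·m − 3·(-5)) + (3·10 − (-10)·m)] + 159
       = 12·m + 204 = 216
⇒ m = 1.

1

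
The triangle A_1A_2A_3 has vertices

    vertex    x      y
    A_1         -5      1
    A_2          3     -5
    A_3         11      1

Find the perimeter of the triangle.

|A_1A_2| = √((8)² + (-6)²) = √100 = 10
|A_2A_3| = √((8)² + (6)²) = √100 = 10
|A_3A_1| = √((-16)² + (0)²) = √256 = 16
Perimeter = 10 + 10 + 16 = 36.

36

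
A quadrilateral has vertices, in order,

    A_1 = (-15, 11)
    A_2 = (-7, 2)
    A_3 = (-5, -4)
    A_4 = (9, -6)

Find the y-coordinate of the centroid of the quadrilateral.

-1/6

Apply the surveyor's formula. First the cross-terms c_i = x_i·y_{i+1} − x_{i+1}·y_i:
  47, 38, 66, 9  ⇒  2A = 160, A = 80.
Then Σ (y_i + y_{i+1})·c_i = -80, so ȳ = -80 / (6·80) = -1/6.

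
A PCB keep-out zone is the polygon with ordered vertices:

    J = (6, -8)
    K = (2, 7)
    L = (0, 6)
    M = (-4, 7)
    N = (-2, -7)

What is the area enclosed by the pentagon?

97

Apply the shoelace formula: 2A = Σ (x_i·y_{i+1} − x_{i+1}·y_i), indices taken mod 5.
Σ = (58) + (12) + (24) + (42) + (58) = 194
Area = |Σ|/2 = 97.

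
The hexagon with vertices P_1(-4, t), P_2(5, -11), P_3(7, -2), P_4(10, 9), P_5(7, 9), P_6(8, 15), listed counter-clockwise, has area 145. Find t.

The doubled signed area Σ (x_i y_{i+1} − x_{i+1} y_i) is linear in t.
With t=0 it equals 314; the coefficient of t is 3 (from the two edges through P_1).
So 3·t + 314 = 2·145 = 290 ⇒ t = -8.

-8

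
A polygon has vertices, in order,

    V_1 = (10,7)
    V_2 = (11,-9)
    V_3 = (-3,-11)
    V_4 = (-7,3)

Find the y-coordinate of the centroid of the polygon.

-133/60

Apply the shoelace (surveyor's) formula. First the cross-terms c_i = x_i·y_{i+1} − x_{i+1}·y_i:
  -167, -148, -86, -79  ⇒  2A = -480, A = -240.
Then Σ (y_i + y_{i+1})·c_i = 3192, so ȳ = 3192 / (6·(-240)) = -133/60.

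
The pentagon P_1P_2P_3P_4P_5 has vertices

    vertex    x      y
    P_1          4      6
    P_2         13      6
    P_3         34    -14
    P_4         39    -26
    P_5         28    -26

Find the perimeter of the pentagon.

|P_1P_2| = √((9)² + (0)²) = √81 = 9
|P_2P_3| = √((21)² + (-20)²) = √841 = 29
|P_3P_4| = √((5)² + (-12)²) = √169 = 13
|P_4P_5| = √((-11)² + (0)²) = √121 = 11
|P_5P_1| = √((-24)² + (32)²) = √1600 = 40
Perimeter = 9 + 29 + 13 + 11 + 40 = 102.

102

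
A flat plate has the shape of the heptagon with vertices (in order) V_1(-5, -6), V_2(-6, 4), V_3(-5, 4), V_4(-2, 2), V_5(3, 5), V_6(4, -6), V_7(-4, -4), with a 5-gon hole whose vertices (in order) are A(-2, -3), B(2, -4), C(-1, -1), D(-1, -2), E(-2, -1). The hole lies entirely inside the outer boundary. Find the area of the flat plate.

Outer boundary:
Cross-terms: -56, -4, -2, -16, -38, -40, 4  ⇒  Σ = -152
Area = |Σ|/2 = 76.
Hole:
Apply Gauss's area formula: 2A = Σ (x_i·y_{i+1} − x_{i+1}·y_i), indices taken mod 5.
A→B: (-2)(-4) − (2)(-3) = 14
B→C: (2)(-1) − (-1)(-4) = -6
C→D: (-1)(-2) − (-1)(-1) = 1
D→E: (-1)(-1) − (-2)(-2) = -3
E→A: (-2)(-3) − (-2)(-1) = 4
Σ = 10
Area = |Σ|/2 = 5.
Net area = 76 − 5 = 71.

71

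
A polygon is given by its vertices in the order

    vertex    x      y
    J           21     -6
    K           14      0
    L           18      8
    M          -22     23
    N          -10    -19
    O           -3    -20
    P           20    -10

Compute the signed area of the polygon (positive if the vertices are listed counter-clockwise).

1048.5

Apply the shoelace formula: 2A = Σ (x_i·y_{i+1} − x_{i+1}·y_i), indices taken mod 7.
J→K: (21)(0) − (14)(-6) = 84
K→L: (14)(8) − (18)(0) = 112
L→M: (18)(23) − (-22)(8) = 590
M→N: (-22)(-19) − (-10)(23) = 648
N→O: (-10)(-20) − (-3)(-19) = 143
O→P: (-3)(-10) − (20)(-20) = 430
P→J: (20)(-6) − (21)(-10) = 90
Σ = 2097
Signed area = Σ/2 = 1048.5 (positive ⇒ counter-clockwise traversal).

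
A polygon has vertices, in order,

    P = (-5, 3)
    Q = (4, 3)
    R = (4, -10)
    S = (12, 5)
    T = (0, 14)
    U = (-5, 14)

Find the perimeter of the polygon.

|PQ| = √((9)² + (0)²) = √81 = 9
|QR| = √((0)² + (-13)²) = √169 = 13
|RS| = √((8)² + (15)²) = √289 = 17
|ST| = √((-12)² + (9)²) = √225 = 15
|TU| = √((-5)² + (0)²) = √25 = 5
|UP| = √((0)² + (-11)²) = √121 = 11
Perimeter = 9 + 13 + 17 + 15 + 5 + 11 = 70.

70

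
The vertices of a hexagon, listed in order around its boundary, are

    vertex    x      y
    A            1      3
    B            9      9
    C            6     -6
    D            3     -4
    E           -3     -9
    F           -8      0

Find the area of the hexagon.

A→B: (1)(9) − (9)(3) = -18
B→C: (9)(-6) − (6)(9) = -108
C→D: (6)(-4) − (3)(-6) = -6
D→E: (3)(-9) − (-3)(-4) = -39
E→F: (-3)(0) − (-8)(-9) = -72
F→A: (-8)(3) − (1)(0) = -24
Σ = -267
Area = |Σ|/2 = 133.5.

133.5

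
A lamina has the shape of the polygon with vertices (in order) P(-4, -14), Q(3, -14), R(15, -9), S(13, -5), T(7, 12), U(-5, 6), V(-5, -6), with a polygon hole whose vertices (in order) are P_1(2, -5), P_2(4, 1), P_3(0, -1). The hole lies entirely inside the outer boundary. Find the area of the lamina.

351

Outer boundary:
Apply the shoelace formula: 2A = Σ (x_i·y_{i+1} − x_{i+1}·y_i), indices taken mod 7.
Cross-terms: 98, 183, 42, 191, 102, 60, 46  ⇒  Σ = 722
Area = |Σ|/2 = 361.
Hole:
Σ = (22) + (-4) + (2) = 20
Area = |Σ|/2 = 10.
Net area = 361 − 10 = 351.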